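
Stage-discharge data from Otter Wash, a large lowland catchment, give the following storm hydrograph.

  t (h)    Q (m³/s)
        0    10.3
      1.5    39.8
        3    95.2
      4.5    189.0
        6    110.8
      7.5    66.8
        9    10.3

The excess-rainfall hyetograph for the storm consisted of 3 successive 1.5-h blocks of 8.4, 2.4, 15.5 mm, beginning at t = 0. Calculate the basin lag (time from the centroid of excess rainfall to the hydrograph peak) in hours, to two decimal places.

Centroid of excess rainfall: t_c = Σ P_i·t̄_i / ΣP_i = 2.6549 h (block centres at 0.75, 2.25, 3.75 h).
Hydrograph peak occurs at t = 4.5 h, so basin lag t_L = 4.5 − 2.6549 = 1.85 h.

t_L ≈ 1.85 h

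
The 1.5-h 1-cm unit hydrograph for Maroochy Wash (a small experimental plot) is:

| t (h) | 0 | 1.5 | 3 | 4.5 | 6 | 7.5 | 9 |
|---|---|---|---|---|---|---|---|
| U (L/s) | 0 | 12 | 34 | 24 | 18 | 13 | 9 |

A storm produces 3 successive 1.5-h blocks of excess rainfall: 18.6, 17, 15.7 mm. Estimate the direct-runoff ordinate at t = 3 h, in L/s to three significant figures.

Q ≈ 83.6 L/s

By discrete convolution, Q_j = Σ (P_i / 10 mm) · U_{j−i}.
At t = 3 h (j=2): Q = (18.6/10)·34 + (17/10)·12 + (15.7/10)·0 = 83.6 L/s.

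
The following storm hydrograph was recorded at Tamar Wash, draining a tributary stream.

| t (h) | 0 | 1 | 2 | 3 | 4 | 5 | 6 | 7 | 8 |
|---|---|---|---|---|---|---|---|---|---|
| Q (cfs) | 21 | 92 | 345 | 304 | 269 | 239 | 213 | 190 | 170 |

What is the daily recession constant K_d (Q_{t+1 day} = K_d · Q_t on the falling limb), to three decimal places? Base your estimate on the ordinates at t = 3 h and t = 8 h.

Between t = 3 h and t = 8 h the flow falls from 304 to 170 cfs over 5×1 h = 5 h.
Per-interval ratio K = (170/304)^(1/5) = 0.8903; K_d = K^(24/1) = 0.061.

K_d ≈ 0.061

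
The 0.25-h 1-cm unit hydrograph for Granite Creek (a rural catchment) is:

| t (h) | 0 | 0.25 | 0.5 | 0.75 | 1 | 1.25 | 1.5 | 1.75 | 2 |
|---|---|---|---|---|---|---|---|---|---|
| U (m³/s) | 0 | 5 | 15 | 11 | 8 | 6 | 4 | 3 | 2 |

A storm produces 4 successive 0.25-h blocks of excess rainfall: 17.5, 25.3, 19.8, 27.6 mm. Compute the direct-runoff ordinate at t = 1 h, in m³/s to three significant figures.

By discrete convolution, Q_j = Σ (P_i / 10 mm) · U_{j−i}.
At t = 1 h (j=4): Q = (17.5/10)·8 + (25.3/10)·11 + (19.8/10)·15 + (27.6/10)·5 = 85.3 m³/s.

Q ≈ 85.3 m³/s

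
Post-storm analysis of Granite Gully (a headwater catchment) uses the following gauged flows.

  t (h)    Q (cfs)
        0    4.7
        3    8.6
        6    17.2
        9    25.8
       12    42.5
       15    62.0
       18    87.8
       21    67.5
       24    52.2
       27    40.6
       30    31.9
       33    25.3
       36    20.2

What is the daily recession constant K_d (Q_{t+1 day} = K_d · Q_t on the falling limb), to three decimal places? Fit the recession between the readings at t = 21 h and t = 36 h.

Between t = 21 h and t = 36 h the flow falls from 67.5 to 20.2 cfs over 5×3 h = 15 h.
Per-interval ratio K = (20.2/67.5)^(1/5) = 0.7856; K_d = K^(24/3) = 0.145.

K_d ≈ 0.145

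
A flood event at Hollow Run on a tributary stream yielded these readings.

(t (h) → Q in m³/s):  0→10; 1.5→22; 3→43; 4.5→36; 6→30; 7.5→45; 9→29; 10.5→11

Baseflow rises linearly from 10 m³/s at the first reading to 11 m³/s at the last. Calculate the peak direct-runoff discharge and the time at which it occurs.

Q_p = 34.29 m³/s at t = 7.5 h

Subtracting baseflow gives direct-runoff ordinates: 0.00, 11.86, 32.71, 25.57, 19.43, 34.29, 18.14, 0.00 m³/s.
The maximum is 34.29 m³/s, occurring at the reading for t = 7.5 h.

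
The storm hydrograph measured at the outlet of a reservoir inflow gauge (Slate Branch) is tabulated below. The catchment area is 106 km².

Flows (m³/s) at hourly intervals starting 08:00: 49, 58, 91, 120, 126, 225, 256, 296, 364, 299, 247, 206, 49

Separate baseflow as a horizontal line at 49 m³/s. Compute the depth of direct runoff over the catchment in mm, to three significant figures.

Direct runoff: 0.0, 9.0, 42.0, 71.0, 77.0, 176.0, 207.0, 247.0, 315.0, 250.0, 198.0, 157.0, 0.0 m³/s; ΣQ_DR = 1749 m³/s.
V = ΣQ_DR · Δt = 1749 × 3600 s = 6.296 × 10^6 m³.
Over A = 106 km², depth = V / A = 59.4 mm.

d ≈ 59.4 mm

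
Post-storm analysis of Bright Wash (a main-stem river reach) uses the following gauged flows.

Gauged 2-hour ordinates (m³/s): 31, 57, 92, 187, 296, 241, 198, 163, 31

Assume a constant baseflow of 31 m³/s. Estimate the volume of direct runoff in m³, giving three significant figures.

V ≈ 7.32 × 10^6 m³

Direct-runoff ordinates (Q − Q_b): 0.0, 26.0, 61.0, 156.0, 265.0, 210.0, 167.0, 132.0, 0.0 m³/s.
ΣQ_DR = 1017 m³/s.
With Δt = 2 h = 7200 s, V = ΣQ_DR · Δt = 1017 × 7200 = 7.32 × 10^6 m³.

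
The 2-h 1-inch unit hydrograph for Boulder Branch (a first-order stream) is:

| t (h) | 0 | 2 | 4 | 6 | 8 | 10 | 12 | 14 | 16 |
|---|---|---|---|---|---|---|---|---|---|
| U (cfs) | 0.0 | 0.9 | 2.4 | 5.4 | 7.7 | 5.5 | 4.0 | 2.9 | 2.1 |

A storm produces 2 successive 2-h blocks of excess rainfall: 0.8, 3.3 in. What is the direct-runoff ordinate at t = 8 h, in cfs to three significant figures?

By discrete convolution, Q_j = Σ (P_i / 1 in) · U_{j−i}.
At t = 8 h (j=4): Q = (0.8/1)·7.7 + (3.3/1)·5.4 = 24.0 cfs.

Q ≈ 24.0 cfs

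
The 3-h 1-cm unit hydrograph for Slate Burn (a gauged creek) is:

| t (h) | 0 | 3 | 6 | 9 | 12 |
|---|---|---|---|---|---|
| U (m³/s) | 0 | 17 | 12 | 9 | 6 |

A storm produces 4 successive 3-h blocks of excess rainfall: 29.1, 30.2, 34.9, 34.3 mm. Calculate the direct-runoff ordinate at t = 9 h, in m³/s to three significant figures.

Q ≈ 122 m³/s

By discrete convolution, Q_j = Σ (P_i / 10 mm) · U_{j−i}.
At t = 9 h (j=3): Q = (29.1/10)·9 + (30.2/10)·12 + (34.9/10)·17 + (34.3/10)·0 = 122 m³/s.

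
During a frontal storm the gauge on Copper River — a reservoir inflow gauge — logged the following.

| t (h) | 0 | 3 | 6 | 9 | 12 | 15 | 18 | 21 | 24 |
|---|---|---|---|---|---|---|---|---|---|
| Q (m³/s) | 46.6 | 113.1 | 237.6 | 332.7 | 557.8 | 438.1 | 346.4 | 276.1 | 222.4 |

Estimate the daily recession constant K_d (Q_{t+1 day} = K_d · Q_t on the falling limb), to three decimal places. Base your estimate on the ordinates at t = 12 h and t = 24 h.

K_d ≈ 0.159

Between t = 12 h and t = 24 h the flow falls from 557.8 to 222.4 m³/s over 4×3 h = 12 h.
Per-interval ratio K = (222.4/557.8)^(1/4) = 0.7946; K_d = K^(24/3) = 0.159.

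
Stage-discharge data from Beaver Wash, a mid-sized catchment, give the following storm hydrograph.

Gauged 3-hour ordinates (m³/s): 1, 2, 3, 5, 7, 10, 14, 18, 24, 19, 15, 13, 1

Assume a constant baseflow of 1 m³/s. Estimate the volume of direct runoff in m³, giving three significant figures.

Direct-runoff ordinates (Q − Q_b): 0.0, 1.0, 2.0, 4.0, 6.0, 9.0, 13.0, 17.0, 23.0, 18.0, 14.0, 12.0, 0.0 m³/s.
ΣQ_DR = 119.0 m³/s.
With Δt = 3 h = 10800 s, V = ΣQ_DR · Δt = 119.0 × 10800 = 1.29 × 10^6 m³.

V ≈ 1.29 × 10^6 m³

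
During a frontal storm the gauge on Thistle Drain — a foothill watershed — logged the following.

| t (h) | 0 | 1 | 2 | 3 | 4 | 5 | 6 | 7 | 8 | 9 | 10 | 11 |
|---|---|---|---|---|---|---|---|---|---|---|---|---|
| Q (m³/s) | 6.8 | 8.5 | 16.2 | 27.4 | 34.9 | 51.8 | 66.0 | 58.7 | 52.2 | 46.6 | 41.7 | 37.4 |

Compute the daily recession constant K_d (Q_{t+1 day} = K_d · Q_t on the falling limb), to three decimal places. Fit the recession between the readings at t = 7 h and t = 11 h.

Between t = 7 h and t = 11 h the flow falls from 58.7 to 37.4 m³/s over 4×1 h = 4 h.
Per-interval ratio K = (37.4/58.7)^(1/4) = 0.8934; K_d = K^(24/1) = 0.067.

K_d ≈ 0.067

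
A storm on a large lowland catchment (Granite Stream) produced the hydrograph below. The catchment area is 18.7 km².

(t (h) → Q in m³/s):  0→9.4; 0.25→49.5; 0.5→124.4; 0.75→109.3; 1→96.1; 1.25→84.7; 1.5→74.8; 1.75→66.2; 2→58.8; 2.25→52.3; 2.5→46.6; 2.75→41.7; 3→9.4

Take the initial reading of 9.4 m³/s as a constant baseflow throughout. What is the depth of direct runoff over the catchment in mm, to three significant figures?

d ≈ 33.7 mm

Direct runoff: 0.0, 40.1, 115.0, 99.9, 86.7, 75.3, 65.4, 56.8, 49.4, 42.9, 37.2, 32.3, 0.0 m³/s; ΣQ_DR = 701.0 m³/s.
V = ΣQ_DR · Δt = 701.0 × 900 s = 6.309 × 10^5 m³.
Over A = 18.7 km², depth = V / A = 33.7 mm.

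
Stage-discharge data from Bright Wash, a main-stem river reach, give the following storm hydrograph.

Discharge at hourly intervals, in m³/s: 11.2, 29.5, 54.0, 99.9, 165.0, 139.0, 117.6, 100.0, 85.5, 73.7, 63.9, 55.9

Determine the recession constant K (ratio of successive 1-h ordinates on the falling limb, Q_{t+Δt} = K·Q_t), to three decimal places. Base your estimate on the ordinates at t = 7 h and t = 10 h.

K ≈ 0.861

Using the recession-limb readings at t = 7 h and t = 10 h: Q falls from 100.0 to 63.9 m³/s over 3 intervals.
K = (Q₂/Q₁)^(1/3) = (63.9/100.0)^(1/3) = 0.861.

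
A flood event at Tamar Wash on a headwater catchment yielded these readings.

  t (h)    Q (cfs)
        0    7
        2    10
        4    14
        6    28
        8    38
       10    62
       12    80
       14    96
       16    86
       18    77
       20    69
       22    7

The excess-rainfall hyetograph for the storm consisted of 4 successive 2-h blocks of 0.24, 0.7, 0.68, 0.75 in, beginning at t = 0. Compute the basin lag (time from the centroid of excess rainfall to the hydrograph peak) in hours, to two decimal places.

Centroid of excess rainfall: t_c = Σ P_i·t̄_i / ΣP_i = 4.6371 h (block centres at 1, 3, 5, 7 h).
Hydrograph peak occurs at t = 14 h, so basin lag t_L = 14 − 4.6371 = 9.36 h.

t_L ≈ 9.36 h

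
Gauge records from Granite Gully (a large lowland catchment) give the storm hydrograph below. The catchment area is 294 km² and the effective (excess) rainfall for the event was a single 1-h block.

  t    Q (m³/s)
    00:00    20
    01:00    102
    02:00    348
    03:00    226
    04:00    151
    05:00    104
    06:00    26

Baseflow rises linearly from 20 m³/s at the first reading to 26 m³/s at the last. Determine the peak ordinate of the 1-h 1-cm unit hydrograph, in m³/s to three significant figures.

Direct runoff: 0.00, 81.00, 326.00, 203.00, 127.00, 79.00, 0.00 m³/s; ΣQ_DR = 816.0 m³/s, peak = 326.00 m³/s.
Runoff depth d = ΣQ_DR·Δt / A = 816.0 × 3600 / (294 km²) = 9.992 mm.
The 1-cm UH is the DRH scaled by (10 mm)/d, so U_p = 326.00 × 10/9.992 = 326 m³/s.

U_p ≈ 326 m³/s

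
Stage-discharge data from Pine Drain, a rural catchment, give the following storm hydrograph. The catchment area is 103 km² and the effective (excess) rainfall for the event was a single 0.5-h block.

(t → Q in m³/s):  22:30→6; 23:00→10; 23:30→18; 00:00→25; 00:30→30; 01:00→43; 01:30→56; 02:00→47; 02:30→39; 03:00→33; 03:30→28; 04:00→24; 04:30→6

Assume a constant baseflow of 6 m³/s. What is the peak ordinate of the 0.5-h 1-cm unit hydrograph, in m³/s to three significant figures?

U_p ≈ 99.7 m³/s

Direct runoff: 0.0, 4.0, 12.0, 19.0, 24.0, 37.0, 50.0, 41.0, 33.0, 27.0, 22.0, 18.0, 0.0 m³/s; ΣQ_DR = 287.0 m³/s, peak = 50.0 m³/s.
Runoff depth d = ΣQ_DR·Δt / A = 287.0 × 1800 / (103 km²) = 5.016 mm.
The 1-cm UH is the DRH scaled by (10 mm)/d, so U_p = 50.0 × 10/5.016 = 99.7 m³/s.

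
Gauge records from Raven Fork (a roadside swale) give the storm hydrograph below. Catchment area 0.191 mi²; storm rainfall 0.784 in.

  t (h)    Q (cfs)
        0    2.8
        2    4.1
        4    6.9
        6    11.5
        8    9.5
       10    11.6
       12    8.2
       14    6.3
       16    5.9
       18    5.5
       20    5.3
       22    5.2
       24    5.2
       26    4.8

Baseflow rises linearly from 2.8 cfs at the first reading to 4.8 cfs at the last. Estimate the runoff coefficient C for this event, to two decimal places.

ΣQ_DR = 39.60 cfs; V = ΣQ_DR·Δt = 2.851 × 10^5 ft³.
Runoff depth d = V / A = 0.6425 in.
C = d / P = 0.6425 / 0.784 = 0.82.

C ≈ 0.82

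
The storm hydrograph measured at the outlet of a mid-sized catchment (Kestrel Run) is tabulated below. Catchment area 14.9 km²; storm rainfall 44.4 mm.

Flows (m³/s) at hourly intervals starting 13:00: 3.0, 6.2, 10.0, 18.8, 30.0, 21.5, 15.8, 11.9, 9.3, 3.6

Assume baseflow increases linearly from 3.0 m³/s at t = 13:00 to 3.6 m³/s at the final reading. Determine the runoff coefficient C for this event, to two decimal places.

C ≈ 0.53

ΣQ_DR = 97.10 m³/s; V = ΣQ_DR·Δt = 3.496 × 10^5 m³.
Runoff depth d = V / A = 23.46 mm.
C = d / P = 23.46 / 44.4 = 0.53.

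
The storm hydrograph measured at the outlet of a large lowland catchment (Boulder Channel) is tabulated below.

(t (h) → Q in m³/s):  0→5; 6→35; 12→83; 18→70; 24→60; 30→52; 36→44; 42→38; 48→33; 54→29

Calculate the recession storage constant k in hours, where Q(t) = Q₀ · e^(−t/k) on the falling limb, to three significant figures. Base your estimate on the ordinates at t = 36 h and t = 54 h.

On the falling limb, Q drops from 44 to 29 m³/s between t = 36 h and t = 54 h (Δt = 18 h).
k = −Δt / ln(Q₂/Q₁) = −18 / ln(29/44) = 43.2 h.

k ≈ 43.2 h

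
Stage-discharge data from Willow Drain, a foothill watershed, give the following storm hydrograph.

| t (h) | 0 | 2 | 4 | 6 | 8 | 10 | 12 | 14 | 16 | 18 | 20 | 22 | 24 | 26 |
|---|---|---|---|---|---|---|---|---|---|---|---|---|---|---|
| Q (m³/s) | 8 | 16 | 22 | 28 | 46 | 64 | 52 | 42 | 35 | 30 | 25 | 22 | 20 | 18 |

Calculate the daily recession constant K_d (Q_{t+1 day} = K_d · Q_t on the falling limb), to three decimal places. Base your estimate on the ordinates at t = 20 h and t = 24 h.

Between t = 20 h and t = 24 h the flow falls from 25 to 20 m³/s over 2×2 h = 4 h.
Per-interval ratio K = (20/25)^(1/2) = 0.8944; K_d = K^(24/2) = 0.262.

K_d ≈ 0.262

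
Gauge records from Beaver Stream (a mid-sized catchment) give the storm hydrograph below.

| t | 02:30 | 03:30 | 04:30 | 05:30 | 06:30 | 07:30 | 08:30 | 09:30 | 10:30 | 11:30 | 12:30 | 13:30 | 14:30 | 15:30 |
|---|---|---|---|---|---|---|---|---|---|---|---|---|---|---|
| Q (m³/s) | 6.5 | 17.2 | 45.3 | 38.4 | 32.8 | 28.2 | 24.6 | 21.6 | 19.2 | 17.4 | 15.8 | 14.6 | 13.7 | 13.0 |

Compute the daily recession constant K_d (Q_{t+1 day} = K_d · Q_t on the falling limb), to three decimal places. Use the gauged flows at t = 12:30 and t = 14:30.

Between t = 12:30 and t = 14:30 the flow falls from 15.8 to 13.7 m³/s over 2×1 h = 2 h.
Per-interval ratio K = (13.7/15.8)^(1/2) = 0.9312; K_d = K^(24/1) = 0.181.

K_d ≈ 0.181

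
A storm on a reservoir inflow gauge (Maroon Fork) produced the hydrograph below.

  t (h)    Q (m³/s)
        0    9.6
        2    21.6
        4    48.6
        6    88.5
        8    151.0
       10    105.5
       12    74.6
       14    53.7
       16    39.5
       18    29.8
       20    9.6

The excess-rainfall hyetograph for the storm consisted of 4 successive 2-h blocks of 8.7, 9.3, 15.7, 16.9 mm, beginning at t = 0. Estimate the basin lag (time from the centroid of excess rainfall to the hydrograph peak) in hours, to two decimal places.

Centroid of excess rainfall: t_c = Σ P_i·t̄_i / ΣP_i = 4.6126 h (block centres at 1, 3, 5, 7 h).
Hydrograph peak occurs at t = 8 h, so basin lag t_L = 8 − 4.6126 = 3.39 h.

t_L ≈ 3.39 h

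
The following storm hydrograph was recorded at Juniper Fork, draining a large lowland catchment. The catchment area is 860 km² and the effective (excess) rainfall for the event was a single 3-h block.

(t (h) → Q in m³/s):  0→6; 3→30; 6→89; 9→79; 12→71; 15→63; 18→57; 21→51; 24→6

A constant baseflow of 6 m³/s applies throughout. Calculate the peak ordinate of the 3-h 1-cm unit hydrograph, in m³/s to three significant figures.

U_p ≈ 166 m³/s

Direct runoff: 0.0, 24.0, 83.0, 73.0, 65.0, 57.0, 51.0, 45.0, 0.0 m³/s; ΣQ_DR = 398.0 m³/s, peak = 83.0 m³/s.
Runoff depth d = ΣQ_DR·Δt / A = 398.0 × 10800 / (860 km²) = 4.998 mm.
The 1-cm UH is the DRH scaled by (10 mm)/d, so U_p = 83.0 × 10/4.998 = 166 m³/s.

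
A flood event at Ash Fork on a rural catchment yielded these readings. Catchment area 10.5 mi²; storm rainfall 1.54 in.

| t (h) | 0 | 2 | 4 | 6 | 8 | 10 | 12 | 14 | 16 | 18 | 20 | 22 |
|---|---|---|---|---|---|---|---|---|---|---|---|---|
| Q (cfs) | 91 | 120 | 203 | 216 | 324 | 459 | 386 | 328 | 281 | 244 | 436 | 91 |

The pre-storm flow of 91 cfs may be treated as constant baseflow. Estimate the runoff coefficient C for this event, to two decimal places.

ΣQ_DR = 2087 cfs; V = ΣQ_DR·Δt = 1.503 × 10^7 ft³.
Runoff depth d = V / A = 0.6160 in.
C = d / P = 0.6160 / 1.54 = 0.40.

C ≈ 0.40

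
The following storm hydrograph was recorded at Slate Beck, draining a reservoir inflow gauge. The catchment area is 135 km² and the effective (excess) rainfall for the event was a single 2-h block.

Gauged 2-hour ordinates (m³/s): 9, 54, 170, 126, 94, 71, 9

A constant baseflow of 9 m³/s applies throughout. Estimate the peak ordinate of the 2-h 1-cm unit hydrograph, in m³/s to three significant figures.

Direct runoff: 0.0, 45.0, 161.0, 117.0, 85.0, 62.0, 0.0 m³/s; ΣQ_DR = 470.0 m³/s, peak = 161.0 m³/s.
Runoff depth d = ΣQ_DR·Δt / A = 470.0 × 7200 / (135 km²) = 25.07 mm.
The 1-cm UH is the DRH scaled by (10 mm)/d, so U_p = 161.0 × 10/25.07 = 64.2 m³/s.

U_p ≈ 64.2 m³/s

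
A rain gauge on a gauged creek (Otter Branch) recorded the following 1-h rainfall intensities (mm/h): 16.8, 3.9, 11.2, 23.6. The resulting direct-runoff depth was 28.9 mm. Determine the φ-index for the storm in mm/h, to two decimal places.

φ ≈ 7.57 mm/h

Only the 3 blocks with intensity above φ contribute runoff: 16.8, 11.2, 23.6 mm/h.
Σ(I−φ)·Δt = d  ⇒  (16.8+11.2+23.6 − 3φ)·1 = 28.9
φ = (51.60 − 28.9/1) / 3 = 7.57 mm/h.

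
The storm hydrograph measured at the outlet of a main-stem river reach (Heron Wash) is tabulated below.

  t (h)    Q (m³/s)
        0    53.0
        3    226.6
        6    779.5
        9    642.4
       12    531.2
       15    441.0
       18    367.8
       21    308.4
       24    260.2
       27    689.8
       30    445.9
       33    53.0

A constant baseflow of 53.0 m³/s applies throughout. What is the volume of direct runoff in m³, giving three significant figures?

V ≈ 4.50 × 10^7 m³

Direct-runoff ordinates (Q − Q_b): 0.0, 173.6, 726.5, 589.4, 478.2, 388.0, 314.8, 255.4, 207.2, 636.8, 392.9, 0.0 m³/s.
ΣQ_DR = 4163 m³/s.
With Δt = 3 h = 10800 s, V = ΣQ_DR · Δt = 4163 × 10800 = 4.50 × 10^7 m³.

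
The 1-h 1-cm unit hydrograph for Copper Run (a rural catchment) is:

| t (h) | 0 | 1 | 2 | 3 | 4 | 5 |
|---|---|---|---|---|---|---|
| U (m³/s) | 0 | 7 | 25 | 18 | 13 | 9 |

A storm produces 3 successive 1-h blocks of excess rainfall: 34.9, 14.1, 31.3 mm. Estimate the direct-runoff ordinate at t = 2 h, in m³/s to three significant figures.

Q ≈ 97.1 m³/s

By discrete convolution, Q_j = Σ (P_i / 10 mm) · U_{j−i}.
At t = 2 h (j=2): Q = (34.9/10)·25 + (14.1/10)·7 + (31.3/10)·0 = 97.1 m³/s.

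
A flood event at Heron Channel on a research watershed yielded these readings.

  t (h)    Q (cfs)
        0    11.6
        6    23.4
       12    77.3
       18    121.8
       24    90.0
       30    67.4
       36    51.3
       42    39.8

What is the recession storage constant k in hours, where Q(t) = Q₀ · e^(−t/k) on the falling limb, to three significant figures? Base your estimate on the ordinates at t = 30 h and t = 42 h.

k ≈ 22.8 h

On the falling limb, Q drops from 67.4 to 39.8 cfs between t = 30 h and t = 42 h (Δt = 12 h).
k = −Δt / ln(Q₂/Q₁) = −12 / ln(39.8/67.4) = 22.8 h.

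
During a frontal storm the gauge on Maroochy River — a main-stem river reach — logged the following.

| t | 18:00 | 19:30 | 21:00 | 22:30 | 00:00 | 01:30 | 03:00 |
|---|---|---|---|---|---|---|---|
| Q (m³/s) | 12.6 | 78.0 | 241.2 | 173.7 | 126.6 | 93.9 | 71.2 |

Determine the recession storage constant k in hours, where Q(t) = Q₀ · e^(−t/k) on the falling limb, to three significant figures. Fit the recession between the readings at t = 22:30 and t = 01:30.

On the falling limb, Q drops from 173.7 to 93.9 m³/s between t = 22:30 and t = 01:30 (Δt = 3 h).
k = −Δt / ln(Q₂/Q₁) = −3 / ln(93.9/173.7) = 4.88 h.

k ≈ 4.88 h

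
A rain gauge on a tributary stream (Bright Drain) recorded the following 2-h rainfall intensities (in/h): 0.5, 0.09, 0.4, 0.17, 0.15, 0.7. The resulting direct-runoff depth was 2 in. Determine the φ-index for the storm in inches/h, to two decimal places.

φ ≈ 0.20 in/h

Only the 3 blocks with intensity above φ contribute runoff: 0.5, 0.4, 0.7 in/h.
Σ(I−φ)·Δt = d  ⇒  (0.5+0.4+0.7 − 3φ)·2 = 2
φ = (1.600 − 2/2) / 3 = 0.20 in/h.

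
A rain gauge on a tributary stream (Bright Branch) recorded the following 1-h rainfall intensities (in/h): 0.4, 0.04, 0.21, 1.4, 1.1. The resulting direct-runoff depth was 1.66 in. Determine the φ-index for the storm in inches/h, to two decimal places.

φ ≈ 0.42 in/h

Only the 2 blocks with intensity above φ contribute runoff: 1.4, 1.1 in/h.
Σ(I−φ)·Δt = d  ⇒  (1.4+1.1 − 2φ)·1 = 1.66
φ = (2.500 − 1.66/1) / 2 = 0.42 in/h.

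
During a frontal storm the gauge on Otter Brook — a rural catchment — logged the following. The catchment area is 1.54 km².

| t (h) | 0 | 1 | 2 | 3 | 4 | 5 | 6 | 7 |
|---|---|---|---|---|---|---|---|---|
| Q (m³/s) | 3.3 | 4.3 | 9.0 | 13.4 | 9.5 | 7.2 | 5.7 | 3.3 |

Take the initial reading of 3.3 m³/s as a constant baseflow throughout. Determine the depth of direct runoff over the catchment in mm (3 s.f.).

Direct runoff: 0.0, 1.0, 5.7, 10.1, 6.2, 3.9, 2.4, 0.0 m³/s; ΣQ_DR = 29.30 m³/s.
V = ΣQ_DR · Δt = 29.30 × 3600 s = 1.055 × 10^5 m³.
Over A = 1.54 km², depth = V / A = 68.5 mm.

d ≈ 68.5 mm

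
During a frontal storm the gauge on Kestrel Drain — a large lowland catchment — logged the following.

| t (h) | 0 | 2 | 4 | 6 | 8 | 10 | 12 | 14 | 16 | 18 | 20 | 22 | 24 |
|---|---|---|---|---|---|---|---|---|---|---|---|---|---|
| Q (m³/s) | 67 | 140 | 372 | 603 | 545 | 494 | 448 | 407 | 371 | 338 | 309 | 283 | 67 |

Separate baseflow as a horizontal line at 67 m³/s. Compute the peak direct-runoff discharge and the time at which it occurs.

Q_p = 536.0 m³/s at t = 6 h

Subtracting baseflow gives direct-runoff ordinates: 0.0, 73.0, 305.0, 536.0, 478.0, 427.0, 381.0, 340.0, 304.0, 271.0, 242.0, 216.0, 0.0 m³/s.
The maximum is 536.0 m³/s, occurring at the reading for t = 6 h.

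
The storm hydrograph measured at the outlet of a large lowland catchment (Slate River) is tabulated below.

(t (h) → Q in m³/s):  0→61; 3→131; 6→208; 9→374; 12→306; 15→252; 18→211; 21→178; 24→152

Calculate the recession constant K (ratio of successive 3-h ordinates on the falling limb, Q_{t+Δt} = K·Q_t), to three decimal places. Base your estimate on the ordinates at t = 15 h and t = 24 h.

K ≈ 0.845

Using the recession-limb readings at t = 15 h and t = 24 h: Q falls from 252 to 152 m³/s over 3 intervals.
K = (Q₂/Q₁)^(1/3) = (152/252)^(1/3) = 0.845.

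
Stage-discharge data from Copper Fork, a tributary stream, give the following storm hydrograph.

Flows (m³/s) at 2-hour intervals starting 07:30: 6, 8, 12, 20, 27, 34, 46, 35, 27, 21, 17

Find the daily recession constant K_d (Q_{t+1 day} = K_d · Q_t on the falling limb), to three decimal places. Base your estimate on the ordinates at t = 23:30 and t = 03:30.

K_d ≈ 0.062

Between t = 23:30 and t = 03:30 the flow falls from 27 to 17 m³/s over 2×2 h = 4 h.
Per-interval ratio K = (17/27)^(1/2) = 0.7935; K_d = K^(24/2) = 0.062.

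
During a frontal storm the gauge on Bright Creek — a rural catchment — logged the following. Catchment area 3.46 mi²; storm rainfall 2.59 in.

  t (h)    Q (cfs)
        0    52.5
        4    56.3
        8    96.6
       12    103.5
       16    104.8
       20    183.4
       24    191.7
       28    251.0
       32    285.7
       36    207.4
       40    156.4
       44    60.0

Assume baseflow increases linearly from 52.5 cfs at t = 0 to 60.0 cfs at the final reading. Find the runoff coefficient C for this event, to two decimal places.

ΣQ_DR = 1074 cfs; V = ΣQ_DR·Δt = 1.547 × 10^7 ft³.
Runoff depth d = V / A = 1.925 in.
C = d / P = 1.925 / 2.59 = 0.74.

C ≈ 0.74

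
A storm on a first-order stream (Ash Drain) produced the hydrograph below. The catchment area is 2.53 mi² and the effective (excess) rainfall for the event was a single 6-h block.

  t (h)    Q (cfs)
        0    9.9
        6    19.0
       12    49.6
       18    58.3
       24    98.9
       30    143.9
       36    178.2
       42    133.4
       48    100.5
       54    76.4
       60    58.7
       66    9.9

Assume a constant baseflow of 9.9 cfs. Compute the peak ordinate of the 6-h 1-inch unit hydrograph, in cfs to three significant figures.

Direct runoff: 0.0, 9.1, 39.7, 48.4, 89.0, 134.0, 168.3, 123.5, 90.6, 66.5, 48.8, 0.0 cfs; ΣQ_DR = 817.9 cfs, peak = 168.3 cfs.
Runoff depth d = ΣQ_DR·Δt / A = 817.9 × 21600 / (2.53 mi²) = 3.006 in.
The 1-inch UH is the DRH scaled by (1 in)/d, so U_p = 168.3 × 1/3.006 = 56.0 cfs.

U_p ≈ 56.0 cfs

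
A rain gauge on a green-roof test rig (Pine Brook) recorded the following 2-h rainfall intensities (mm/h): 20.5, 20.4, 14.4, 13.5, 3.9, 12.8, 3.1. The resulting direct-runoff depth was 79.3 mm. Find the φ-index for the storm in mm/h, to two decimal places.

Only the 5 blocks with intensity above φ contribute runoff: 20.5, 20.4, 14.4, 13.5, 12.8 mm/h.
Σ(I−φ)·Δt = d  ⇒  (20.5+20.4+14.4+13.5+12.8 − 5φ)·2 = 79.3
φ = (81.60 − 79.3/2) / 5 = 8.39 mm/h.

φ ≈ 8.39 mm/h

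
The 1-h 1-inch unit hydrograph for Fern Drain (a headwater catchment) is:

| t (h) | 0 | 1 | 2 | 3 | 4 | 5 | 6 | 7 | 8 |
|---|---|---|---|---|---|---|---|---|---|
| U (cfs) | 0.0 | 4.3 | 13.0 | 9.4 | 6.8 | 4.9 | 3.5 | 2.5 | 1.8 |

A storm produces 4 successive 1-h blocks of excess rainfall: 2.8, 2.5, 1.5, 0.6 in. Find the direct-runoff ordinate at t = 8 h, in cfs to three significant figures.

By discrete convolution, Q_j = Σ (P_i / 1 in) · U_{j−i}.
At t = 8 h (j=8): Q = (2.8/1)·1.8 + (2.5/1)·2.5 + (1.5/1)·3.5 + (0.6/1)·4.9 = 19.5 cfs.

Q ≈ 19.5 cfs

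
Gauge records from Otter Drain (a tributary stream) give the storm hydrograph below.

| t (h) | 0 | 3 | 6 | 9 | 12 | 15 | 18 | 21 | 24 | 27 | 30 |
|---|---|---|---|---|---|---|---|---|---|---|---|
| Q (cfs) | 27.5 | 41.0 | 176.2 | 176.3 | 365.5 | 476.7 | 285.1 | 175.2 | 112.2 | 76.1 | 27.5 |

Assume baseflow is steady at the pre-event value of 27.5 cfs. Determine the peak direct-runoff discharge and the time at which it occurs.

Subtracting baseflow gives direct-runoff ordinates: 0.0, 13.5, 148.7, 148.8, 338.0, 449.2, 257.6, 147.7, 84.7, 48.6, 0.0 cfs.
The maximum is 449.2 cfs, occurring at the reading for t = 15 h.

Q_p = 449.2 cfs at t = 15 h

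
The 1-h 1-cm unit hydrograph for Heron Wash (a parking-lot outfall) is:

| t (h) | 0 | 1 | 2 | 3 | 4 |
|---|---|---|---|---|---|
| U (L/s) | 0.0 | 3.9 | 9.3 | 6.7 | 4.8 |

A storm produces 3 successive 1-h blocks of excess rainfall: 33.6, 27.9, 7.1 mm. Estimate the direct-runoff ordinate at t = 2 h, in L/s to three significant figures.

By discrete convolution, Q_j = Σ (P_i / 10 mm) · U_{j−i}.
At t = 2 h (j=2): Q = (33.6/10)·9.3 + (27.9/10)·3.9 + (7.1/10)·0.0 = 42.1 L/s.

Q ≈ 42.1 L/s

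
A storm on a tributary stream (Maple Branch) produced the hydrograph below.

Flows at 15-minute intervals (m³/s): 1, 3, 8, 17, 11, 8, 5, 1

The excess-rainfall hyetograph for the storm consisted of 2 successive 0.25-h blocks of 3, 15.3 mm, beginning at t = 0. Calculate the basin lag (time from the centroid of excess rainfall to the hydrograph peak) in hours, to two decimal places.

Centroid of excess rainfall: t_c = Σ P_i·t̄_i / ΣP_i = 0.3340 h (block centres at 0.125, 0.375 h).
Hydrograph peak occurs at t = 0.75 h, so basin lag t_L = 0.75 − 0.3340 = 0.42 h.

t_L ≈ 0.42 h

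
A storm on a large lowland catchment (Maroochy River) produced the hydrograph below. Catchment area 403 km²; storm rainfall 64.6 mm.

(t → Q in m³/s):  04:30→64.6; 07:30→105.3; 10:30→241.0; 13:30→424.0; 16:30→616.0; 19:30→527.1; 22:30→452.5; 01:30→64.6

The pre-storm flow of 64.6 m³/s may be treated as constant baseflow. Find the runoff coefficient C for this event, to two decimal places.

ΣQ_DR = 1978 m³/s; V = ΣQ_DR·Δt = 2.137 × 10^7 m³.
Runoff depth d = V / A = 53.02 mm.
C = d / P = 53.02 / 64.6 = 0.82.

C ≈ 0.82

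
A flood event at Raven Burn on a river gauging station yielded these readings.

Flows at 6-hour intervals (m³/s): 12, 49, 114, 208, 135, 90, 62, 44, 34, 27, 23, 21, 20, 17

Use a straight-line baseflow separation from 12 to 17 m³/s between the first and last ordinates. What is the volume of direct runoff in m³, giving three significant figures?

Direct-runoff ordinates (Q − Q_b): 0.00, 36.62, 101.23, 194.85, 121.46, 76.08, 47.69, 29.31, 18.92, 11.54, 7.15, 4.77, 3.38, 0.00 m³/s.
ΣQ_DR = 653.0 m³/s.
With Δt = 6 h = 21600 s, V = ΣQ_DR · Δt = 653.0 × 21600 = 1.41 × 10^7 m³.

V ≈ 1.41 × 10^7 m³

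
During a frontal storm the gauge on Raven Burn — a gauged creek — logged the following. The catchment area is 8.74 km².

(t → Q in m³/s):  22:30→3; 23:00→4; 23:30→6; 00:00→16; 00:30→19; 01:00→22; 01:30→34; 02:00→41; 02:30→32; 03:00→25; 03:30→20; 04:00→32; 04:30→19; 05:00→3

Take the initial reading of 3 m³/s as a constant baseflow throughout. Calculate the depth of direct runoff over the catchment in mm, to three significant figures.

d ≈ 48.2 mm

Direct runoff: 0.0, 1.0, 3.0, 13.0, 16.0, 19.0, 31.0, 38.0, 29.0, 22.0, 17.0, 29.0, 16.0, 0.0 m³/s; ΣQ_DR = 234.0 m³/s.
V = ΣQ_DR · Δt = 234.0 × 1800 s = 4.212 × 10^5 m³.
Over A = 8.74 km², depth = V / A = 48.2 mm.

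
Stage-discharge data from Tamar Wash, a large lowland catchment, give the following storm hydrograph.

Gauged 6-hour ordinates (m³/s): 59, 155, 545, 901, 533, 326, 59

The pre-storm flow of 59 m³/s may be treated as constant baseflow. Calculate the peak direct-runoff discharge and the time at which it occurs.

Q_p = 842.0 m³/s at t = 18 h

Subtracting baseflow gives direct-runoff ordinates: 0.0, 96.0, 486.0, 842.0, 474.0, 267.0, 0.0 m³/s.
The maximum is 842.0 m³/s, occurring at the reading for t = 18 h.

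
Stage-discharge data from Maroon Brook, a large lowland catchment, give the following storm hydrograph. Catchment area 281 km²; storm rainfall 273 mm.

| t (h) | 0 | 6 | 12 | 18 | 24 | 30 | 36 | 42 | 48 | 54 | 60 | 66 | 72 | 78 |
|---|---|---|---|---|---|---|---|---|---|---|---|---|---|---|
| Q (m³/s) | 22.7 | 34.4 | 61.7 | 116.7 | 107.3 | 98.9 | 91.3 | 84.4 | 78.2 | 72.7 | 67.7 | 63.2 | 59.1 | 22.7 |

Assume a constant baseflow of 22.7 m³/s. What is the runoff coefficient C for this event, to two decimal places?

C ≈ 0.19

ΣQ_DR = 663.2 m³/s; V = ΣQ_DR·Δt = 1.433 × 10^7 m³.
Runoff depth d = V / A = 50.98 mm.
C = d / P = 50.98 / 273 = 0.19.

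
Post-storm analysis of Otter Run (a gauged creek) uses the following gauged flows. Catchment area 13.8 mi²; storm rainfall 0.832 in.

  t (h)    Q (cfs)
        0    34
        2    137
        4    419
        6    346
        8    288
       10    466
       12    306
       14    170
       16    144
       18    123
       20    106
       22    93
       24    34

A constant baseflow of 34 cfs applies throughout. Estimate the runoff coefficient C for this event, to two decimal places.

C ≈ 0.60

ΣQ_DR = 2224 cfs; V = ΣQ_DR·Δt = 1.601 × 10^7 ft³.
Runoff depth d = V / A = 0.4995 in.
C = d / P = 0.4995 / 0.832 = 0.60.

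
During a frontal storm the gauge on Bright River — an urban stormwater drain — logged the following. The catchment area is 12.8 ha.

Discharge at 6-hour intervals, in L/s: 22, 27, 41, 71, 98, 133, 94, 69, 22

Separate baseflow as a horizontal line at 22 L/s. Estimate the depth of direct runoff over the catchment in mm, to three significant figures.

d ≈ 64.0 mm

Direct runoff: 0.0, 5.0, 19.0, 49.0, 76.0, 111.0, 72.0, 47.0, 0.0 L/s; ΣQ_DR = 379.0 L/s.
V = ΣQ_DR · Δt = 379.0 × 21600 s = 8.186 × 10^6 L.
Over A = 12.8 ha, depth = V / A = 64.0 mm.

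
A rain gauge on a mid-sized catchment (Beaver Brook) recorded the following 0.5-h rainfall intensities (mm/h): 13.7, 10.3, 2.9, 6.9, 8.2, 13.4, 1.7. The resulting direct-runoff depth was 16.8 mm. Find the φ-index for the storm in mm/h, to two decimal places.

Only the 5 blocks with intensity above φ contribute runoff: 13.7, 10.3, 6.9, 8.2, 13.4 mm/h.
Σ(I−φ)·Δt = d  ⇒  (13.7+10.3+6.9+8.2+13.4 − 5φ)·0.5 = 16.8
φ = (52.50 − 16.8/0.5) / 5 = 3.78 mm/h.

φ ≈ 3.78 mm/h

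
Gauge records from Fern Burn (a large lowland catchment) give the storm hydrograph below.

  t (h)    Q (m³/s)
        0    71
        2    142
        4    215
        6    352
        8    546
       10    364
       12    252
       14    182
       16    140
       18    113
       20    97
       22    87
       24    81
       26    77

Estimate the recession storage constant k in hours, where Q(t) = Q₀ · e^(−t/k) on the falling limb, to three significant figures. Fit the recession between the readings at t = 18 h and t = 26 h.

On the falling limb, Q drops from 113 to 77 m³/s between t = 18 h and t = 26 h (Δt = 8 h).
k = −Δt / ln(Q₂/Q₁) = −8 / ln(77/113) = 20.9 h.

k ≈ 20.9 h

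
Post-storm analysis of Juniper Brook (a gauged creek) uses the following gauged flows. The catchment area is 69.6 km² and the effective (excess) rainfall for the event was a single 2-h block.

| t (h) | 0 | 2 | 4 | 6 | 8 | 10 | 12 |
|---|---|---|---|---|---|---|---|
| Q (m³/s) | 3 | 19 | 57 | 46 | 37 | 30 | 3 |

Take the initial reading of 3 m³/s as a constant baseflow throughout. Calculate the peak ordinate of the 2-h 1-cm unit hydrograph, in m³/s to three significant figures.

Direct runoff: 0.0, 16.0, 54.0, 43.0, 34.0, 27.0, 0.0 m³/s; ΣQ_DR = 174.0 m³/s, peak = 54.0 m³/s.
Runoff depth d = ΣQ_DR·Δt / A = 174.0 × 7200 / (69.6 km²) = 18.00 mm.
The 1-cm UH is the DRH scaled by (10 mm)/d, so U_p = 54.0 × 10/18.00 = 30.0 m³/s.

U_p ≈ 30.0 m³/s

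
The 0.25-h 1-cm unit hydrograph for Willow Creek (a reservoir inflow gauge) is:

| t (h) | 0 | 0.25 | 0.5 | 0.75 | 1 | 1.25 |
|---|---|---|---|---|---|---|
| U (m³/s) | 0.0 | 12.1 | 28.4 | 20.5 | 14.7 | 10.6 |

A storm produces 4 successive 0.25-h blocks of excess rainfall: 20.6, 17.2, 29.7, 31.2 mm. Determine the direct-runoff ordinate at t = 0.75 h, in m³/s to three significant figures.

By discrete convolution, Q_j = Σ (P_i / 10 mm) · U_{j−i}.
At t = 0.75 h (j=3): Q = (20.6/10)·20.5 + (17.2/10)·28.4 + (29.7/10)·12.1 + (31.2/10)·0.0 = 127 m³/s.

Q ≈ 127 m³/s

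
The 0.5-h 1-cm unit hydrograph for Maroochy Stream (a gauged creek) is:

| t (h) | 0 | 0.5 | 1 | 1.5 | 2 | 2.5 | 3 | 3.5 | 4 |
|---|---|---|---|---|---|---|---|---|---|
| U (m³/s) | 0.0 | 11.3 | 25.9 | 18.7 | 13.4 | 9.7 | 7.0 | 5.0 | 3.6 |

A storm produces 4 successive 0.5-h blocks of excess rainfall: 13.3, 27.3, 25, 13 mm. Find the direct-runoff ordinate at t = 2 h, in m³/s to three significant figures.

By discrete convolution, Q_j = Σ (P_i / 10 mm) · U_{j−i}.
At t = 2 h (j=4): Q = (13.3/10)·13.4 + (27.3/10)·18.7 + (25/10)·25.9 + (13/10)·11.3 = 148 m³/s.

Q ≈ 148 m³/s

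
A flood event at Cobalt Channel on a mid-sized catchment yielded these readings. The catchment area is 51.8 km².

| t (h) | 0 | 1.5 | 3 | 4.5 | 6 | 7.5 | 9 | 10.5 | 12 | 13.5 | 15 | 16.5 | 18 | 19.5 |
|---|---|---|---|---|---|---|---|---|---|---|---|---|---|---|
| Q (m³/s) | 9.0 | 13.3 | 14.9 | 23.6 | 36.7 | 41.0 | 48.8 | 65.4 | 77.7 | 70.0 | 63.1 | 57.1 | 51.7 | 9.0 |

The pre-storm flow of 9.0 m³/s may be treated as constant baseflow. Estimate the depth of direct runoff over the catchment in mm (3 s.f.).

d ≈ 47.5 mm

Direct runoff: 0.0, 4.3, 5.9, 14.6, 27.7, 32.0, 39.8, 56.4, 68.7, 61.0, 54.1, 48.1, 42.7, 0.0 m³/s; ΣQ_DR = 455.3 m³/s.
V = ΣQ_DR · Δt = 455.3 × 5400 s = 2.459 × 10^6 m³.
Over A = 51.8 km², depth = V / A = 47.5 mm.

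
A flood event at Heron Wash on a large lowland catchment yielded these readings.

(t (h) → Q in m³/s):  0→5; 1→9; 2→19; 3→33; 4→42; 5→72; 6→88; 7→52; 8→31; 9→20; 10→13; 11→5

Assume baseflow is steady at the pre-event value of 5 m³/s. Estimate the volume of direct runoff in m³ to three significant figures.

V ≈ 1.18 × 10^6 m³

Direct-runoff ordinates (Q − Q_b): 0.0, 4.0, 14.0, 28.0, 37.0, 67.0, 83.0, 47.0, 26.0, 15.0, 8.0, 0.0 m³/s.
ΣQ_DR = 329.0 m³/s.
With Δt = 1 h = 3600 s, V = ΣQ_DR · Δt = 329.0 × 3600 = 1.18 × 10^6 m³.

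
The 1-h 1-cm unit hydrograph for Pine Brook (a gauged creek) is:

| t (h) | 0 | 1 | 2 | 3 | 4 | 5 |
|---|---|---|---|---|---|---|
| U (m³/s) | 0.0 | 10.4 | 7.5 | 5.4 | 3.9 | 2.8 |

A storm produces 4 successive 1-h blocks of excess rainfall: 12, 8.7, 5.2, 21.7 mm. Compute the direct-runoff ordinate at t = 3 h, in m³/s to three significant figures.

By discrete convolution, Q_j = Σ (P_i / 10 mm) · U_{j−i}.
At t = 3 h (j=3): Q = (12/10)·5.4 + (8.7/10)·7.5 + (5.2/10)·10.4 + (21.7/10)·0.0 = 18.4 m³/s.

Q ≈ 18.4 m³/s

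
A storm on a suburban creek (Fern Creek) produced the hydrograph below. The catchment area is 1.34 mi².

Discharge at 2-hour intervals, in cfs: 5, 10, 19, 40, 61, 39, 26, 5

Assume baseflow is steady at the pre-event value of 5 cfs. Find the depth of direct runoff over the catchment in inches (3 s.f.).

Direct runoff: 0.0, 5.0, 14.0, 35.0, 56.0, 34.0, 21.0, 0.0 cfs; ΣQ_DR = 165.0 cfs.
V = ΣQ_DR · Δt = 165.0 × 7200 s = 1.188 × 10^6 ft³.
Over A = 1.34 mi², depth = V / A = 0.382 in.

d ≈ 0.382 in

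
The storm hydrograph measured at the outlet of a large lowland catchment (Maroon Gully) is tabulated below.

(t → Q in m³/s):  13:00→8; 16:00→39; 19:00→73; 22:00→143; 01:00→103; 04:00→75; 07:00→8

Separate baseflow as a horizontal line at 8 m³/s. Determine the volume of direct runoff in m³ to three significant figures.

Direct-runoff ordinates (Q − Q_b): 0.0, 31.0, 65.0, 135.0, 95.0, 67.0, 0.0 m³/s.
ΣQ_DR = 393.0 m³/s.
With Δt = 3 h = 10800 s, V = ΣQ_DR · Δt = 393.0 × 10800 = 4.24 × 10^6 m³.

V ≈ 4.24 × 10^6 m³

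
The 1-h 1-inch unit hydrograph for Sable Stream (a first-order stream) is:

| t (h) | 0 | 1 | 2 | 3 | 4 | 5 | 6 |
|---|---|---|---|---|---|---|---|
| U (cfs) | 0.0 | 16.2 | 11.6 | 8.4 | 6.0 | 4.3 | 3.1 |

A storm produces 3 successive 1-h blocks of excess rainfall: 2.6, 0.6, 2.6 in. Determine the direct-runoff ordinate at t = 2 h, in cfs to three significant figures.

Q ≈ 39.9 cfs

By discrete convolution, Q_j = Σ (P_i / 1 in) · U_{j−i}.
At t = 2 h (j=2): Q = (2.6/1)·11.6 + (0.6/1)·16.2 + (2.6/1)·0.0 = 39.9 cfs.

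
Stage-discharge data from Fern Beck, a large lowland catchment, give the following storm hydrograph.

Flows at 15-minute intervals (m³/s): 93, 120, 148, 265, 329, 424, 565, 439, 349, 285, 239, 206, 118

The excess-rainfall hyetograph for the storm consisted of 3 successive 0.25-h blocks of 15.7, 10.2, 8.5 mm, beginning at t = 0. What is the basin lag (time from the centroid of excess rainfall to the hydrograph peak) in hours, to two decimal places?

t_L ≈ 1.18 h

Centroid of excess rainfall: t_c = Σ P_i·t̄_i / ΣP_i = 0.3227 h (block centres at 0.125, 0.375, 0.625 h).
Hydrograph peak occurs at t = 1.5 h, so basin lag t_L = 1.5 − 0.3227 = 1.18 h.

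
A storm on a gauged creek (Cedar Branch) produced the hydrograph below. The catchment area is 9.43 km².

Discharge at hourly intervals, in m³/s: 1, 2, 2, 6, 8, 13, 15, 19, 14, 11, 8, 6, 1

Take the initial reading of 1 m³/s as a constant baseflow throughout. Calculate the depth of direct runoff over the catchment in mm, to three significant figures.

Direct runoff: 0.0, 1.0, 1.0, 5.0, 7.0, 12.0, 14.0, 18.0, 13.0, 10.0, 7.0, 5.0, 0.0 m³/s; ΣQ_DR = 93.00 m³/s.
V = ΣQ_DR · Δt = 93.00 × 3600 s = 3.348 × 10^5 m³.
Over A = 9.43 km², depth = V / A = 35.5 mm.

d ≈ 35.5 mm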